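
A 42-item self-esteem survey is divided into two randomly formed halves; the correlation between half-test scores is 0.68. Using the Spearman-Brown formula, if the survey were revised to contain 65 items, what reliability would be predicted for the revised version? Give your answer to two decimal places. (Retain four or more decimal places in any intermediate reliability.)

First correct the split-half correlation to full-test reliability: r_full = 2 × 0.68 / (1 + 0.68) ≈ 0.8095
Length factor from 42 to 65 items: n = 65/42 = 1.5476
r_new = n·r_full / (1 + (n − 1)·r_full) = 1.2528 / 1.4433 ≈ 0.8680

0.87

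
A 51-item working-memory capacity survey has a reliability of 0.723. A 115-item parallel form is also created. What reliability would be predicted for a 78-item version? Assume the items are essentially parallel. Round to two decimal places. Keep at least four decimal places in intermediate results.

The 115-item form is not needed; work directly from the 51-item form with n = 78/51 = 1.5294.
r_{78} = n·r / (1 + (n − 1)·r) = 1.1058 / 1.3828 ≈ 0.7997

0.80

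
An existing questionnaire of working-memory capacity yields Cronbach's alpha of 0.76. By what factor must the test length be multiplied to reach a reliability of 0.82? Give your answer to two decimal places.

Invert Spearman-Brown to solve for n:
n = r_target (1 − r_old) / [ r_old (1 − r_target) ]
n = [0.82 × 0.24] / [0.76 × 0.18]
n = 0.1968 / 0.1368 ≈ 1.4386

1.44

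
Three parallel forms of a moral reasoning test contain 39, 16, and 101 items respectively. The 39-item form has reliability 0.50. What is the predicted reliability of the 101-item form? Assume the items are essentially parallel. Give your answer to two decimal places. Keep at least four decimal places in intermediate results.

0.72

Only the ratio of lengths matters: n = 101/39 = 2.5897
r_{101} = n·r / (1 + (n − 1)·r) = 1.2949 / 1.7949 ≈ 0.7214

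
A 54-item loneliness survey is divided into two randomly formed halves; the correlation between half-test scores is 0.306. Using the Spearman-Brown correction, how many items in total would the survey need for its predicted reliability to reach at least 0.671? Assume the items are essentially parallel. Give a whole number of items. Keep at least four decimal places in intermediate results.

r_full = 2(0.306)/(1 + 0.306) = 0.4686
Solve Spearman-Brown for n: n = 0.671(1 − 0.4686) / [0.4686(1 − 0.671)] = 2.3128
Items = 2.3128 × 54 ≈ 124.89 → 125

125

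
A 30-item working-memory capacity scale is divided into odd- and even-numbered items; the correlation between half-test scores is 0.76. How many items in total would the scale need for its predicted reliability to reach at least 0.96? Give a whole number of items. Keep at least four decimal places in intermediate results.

r_full = 2(0.76)/(1 + 0.76) = 0.8636
n = r_tgt(1 − r_full) / [r_full(1 − r_tgt)] = 0.96 × 0.1364 / (0.8636 × 0.04) ≈ 3.7906
Required items = 3.7906 × 30 = 113.72, so 114 items.

114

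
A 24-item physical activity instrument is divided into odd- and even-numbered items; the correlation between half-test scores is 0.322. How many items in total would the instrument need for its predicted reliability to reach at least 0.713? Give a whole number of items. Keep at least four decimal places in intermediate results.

63

Corrected full-test reliability: r_full = 2 × 0.322 / (1 + 0.322) ≈ 0.4871
Solve Spearman-Brown for n: n = 0.713(1 − 0.4871) / [0.4871(1 − 0.713)] = 2.6159
Required items = 2.6159 × 24 = 62.78, so 63 items.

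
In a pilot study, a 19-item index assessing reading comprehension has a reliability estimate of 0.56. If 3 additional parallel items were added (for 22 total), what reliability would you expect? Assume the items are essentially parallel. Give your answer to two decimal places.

n = 22/19 = 1.1579
Spearman-Brown: r_new = n·r / (1 + (n − 1)·r)
r_new = 1.1579·0.56 / [1 + (1.1579 − 1)·0.56]
     = 0.6484 / 1.0884 = 0.5957

0.60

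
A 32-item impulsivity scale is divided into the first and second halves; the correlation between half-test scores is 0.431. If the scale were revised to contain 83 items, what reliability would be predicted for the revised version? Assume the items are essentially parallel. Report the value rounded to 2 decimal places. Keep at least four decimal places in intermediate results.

First correct the split-half correlation to full-test reliability: r_full = 2 × 0.431 / (1 + 0.431) ≈ 0.6024
Then adjust to 83 items: n = 83/32 = 2.5938
r_new = n·r_full / (1 + (n − 1)·r_full) = 1.5625 / 1.9601 ≈ 0.7972

0.80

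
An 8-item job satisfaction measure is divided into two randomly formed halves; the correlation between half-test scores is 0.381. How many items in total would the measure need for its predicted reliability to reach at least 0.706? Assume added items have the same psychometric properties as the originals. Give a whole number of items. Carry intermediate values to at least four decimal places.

r_full = 2(0.381)/(1 + 0.381) = 0.5518
n = r_tgt(1 − r_full) / [r_full(1 − r_tgt)] = 0.706 × 0.4482 / (0.5518 × 0.294) ≈ 1.9505
Items = 1.9505 × 8 ≈ 15.60 → 16

16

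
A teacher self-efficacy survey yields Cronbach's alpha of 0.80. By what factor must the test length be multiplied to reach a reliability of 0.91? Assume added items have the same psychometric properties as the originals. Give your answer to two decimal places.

2.53

n = [0.91 × 0.20] / [0.80 × 0.09]
n = 0.1820 / 0.0720 ≈ 2.5278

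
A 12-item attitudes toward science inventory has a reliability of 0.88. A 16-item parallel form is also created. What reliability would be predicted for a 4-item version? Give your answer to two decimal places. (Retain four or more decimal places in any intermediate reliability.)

Only the ratio of lengths matters: n = 4/12 = 0.3333
r_{4} = n·r / (1 + (n − 1)·r) = 0.2933 / 0.4133 ≈ 0.7097

0.71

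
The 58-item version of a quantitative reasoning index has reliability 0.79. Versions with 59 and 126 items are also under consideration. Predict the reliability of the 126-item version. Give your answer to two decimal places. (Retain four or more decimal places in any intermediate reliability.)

Only the ratio of lengths matters: n = 126/58 = 2.1724
r_{126} = n·r / (1 + (n − 1)·r) = 1.7162 / 1.9262 ≈ 0.8910

0.89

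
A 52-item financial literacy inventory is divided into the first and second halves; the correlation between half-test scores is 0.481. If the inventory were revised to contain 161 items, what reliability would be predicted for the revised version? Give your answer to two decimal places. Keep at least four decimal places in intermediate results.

0.85

Spearman-Brown correction (n = 2): r_full = 2·0.481/(1 + 0.481) = 0.6496
Length factor from 52 to 161 items: n = 161/52 = 3.0962
r_new = n·r_full / (1 + (n − 1)·r_full) = 2.0113 / 2.3617 ≈ 0.8516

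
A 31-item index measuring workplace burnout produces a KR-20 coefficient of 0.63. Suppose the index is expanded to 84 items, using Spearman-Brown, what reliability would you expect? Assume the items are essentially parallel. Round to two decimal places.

0.82

n = 84/31 = 2.7097
By Spearman-Brown, r_new = n r / (1 + (n − 1) r).
r_new = 2.7097·0.63 / [1 + (2.7097 − 1)·0.63]
r_new = 1.7071 / 2.0771 ≈ 0.8219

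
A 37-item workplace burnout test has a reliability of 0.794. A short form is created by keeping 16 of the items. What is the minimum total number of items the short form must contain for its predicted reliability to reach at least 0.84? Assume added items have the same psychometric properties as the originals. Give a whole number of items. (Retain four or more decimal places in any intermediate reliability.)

First, r for the 16-item form: n = 16/37 = 0.4324, so r_16 = 0.4324·0.794/(1 + (0.4324 − 1)·0.794) = 0.6250
Then solve for n' with r_old = 0.6250, r_target = 0.84: n' = 0.84(1 − 0.6250)/[0.6250(1 − 0.84)] = 3.1500
Items = 3.1500 × 16 ≈ 50.40 → 51

51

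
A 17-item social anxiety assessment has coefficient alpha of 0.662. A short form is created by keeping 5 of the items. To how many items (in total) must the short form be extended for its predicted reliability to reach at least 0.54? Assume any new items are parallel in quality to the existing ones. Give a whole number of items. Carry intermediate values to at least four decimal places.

11

First, r for the 5-item form: n = 5/17 = 0.2941, so r_5 = 0.2941·0.662/(1 + (0.2941 − 1)·0.662) = 0.3655
Length factor from the short form to reach 0.54: n' = 0.54(1 − 0.3655) / [0.3655(1 − 0.54)] ≈ 2.0379
Total items = 2.0379 × 5 = 10.19, rounded up to 11.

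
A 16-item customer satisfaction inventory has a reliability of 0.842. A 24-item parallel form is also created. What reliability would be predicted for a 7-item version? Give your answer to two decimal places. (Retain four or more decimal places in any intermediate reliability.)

0.70

Only the ratio of lengths matters: n = 7/16 = 0.4375
r_{7} = n·r / (1 + (n − 1)·r) = 0.3684 / 0.5264 ≈ 0.6998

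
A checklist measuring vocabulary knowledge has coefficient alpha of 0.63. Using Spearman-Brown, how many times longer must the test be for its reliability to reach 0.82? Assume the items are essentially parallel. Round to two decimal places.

2.68

n = 0.82(1 − 0.63) / [0.63(1 − 0.82)]
  = 0.3034 / 0.1134 = 2.6755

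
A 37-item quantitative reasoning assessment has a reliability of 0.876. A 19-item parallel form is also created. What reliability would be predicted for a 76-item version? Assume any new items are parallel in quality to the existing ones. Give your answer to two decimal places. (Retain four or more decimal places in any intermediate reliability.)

The 19-item form is not needed; work directly from the 37-item form with n = 76/37 = 2.0541.
r_{76} = n·r / (1 + (n − 1)·r) = 1.7994 / 1.9234 ≈ 0.9355

0.94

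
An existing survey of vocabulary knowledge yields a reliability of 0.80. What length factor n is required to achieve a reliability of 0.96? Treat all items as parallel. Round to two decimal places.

6.00

n = 0.96(1 − 0.80) / [0.80(1 − 0.96)]
  = 0.1920 / 0.0320 = 6.0000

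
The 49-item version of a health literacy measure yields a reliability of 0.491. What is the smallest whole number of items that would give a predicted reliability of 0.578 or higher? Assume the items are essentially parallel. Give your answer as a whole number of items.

70

Spearman-Brown solved for the length factor n:
n = r_target (1 − r_old) / [ r_old (1 − r_target) ]
n = 0.578(1 − 0.491) / [0.491(1 − 0.578)]
  = 0.294202 / 0.207202 = 1.4199
So the test needs 1.4199 × 49 ≈ 69.58 items; rounding up, 70.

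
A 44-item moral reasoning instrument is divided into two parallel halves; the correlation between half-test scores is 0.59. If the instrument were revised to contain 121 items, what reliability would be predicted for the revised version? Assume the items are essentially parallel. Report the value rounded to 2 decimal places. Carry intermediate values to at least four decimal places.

0.89

Full-test reliability from the split-half r: r_full = 2(0.59)/(1 + 0.59) = 0.7421
Then adjust to 121 items: n = 121/44 = 2.7500
r_new = n·r_full / (1 + (n − 1)·r_full) = 2.0408 / 2.2987 ≈ 0.8878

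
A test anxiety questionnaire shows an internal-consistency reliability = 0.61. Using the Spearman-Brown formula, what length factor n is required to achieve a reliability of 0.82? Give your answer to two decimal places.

2.91

Rearranging the Spearman-Brown formula for n,
n = r_target (1 − r_old) / [ r_old (1 − r_target) ]
n = 0.82(1 − 0.61) / [0.61(1 − 0.82)]
n = 0.3198 / 0.1098 ≈ 2.9126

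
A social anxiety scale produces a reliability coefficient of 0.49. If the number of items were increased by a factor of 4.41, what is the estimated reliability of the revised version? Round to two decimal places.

Spearman-Brown: r_new = n·r / (1 + (n − 1)·r)
r_new = (4.41 × 0.49) / (1 + (4.41 − 1) × 0.49)
     = 2.1609 / 2.6709 = 0.8091

0.81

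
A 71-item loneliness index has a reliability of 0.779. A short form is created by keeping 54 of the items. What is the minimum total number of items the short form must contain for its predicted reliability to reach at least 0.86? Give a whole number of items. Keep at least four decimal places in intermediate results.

First, r for the 54-item form: n = 54/71 = 0.7606, so r_54 = 0.7606·0.779/(1 + (0.7606 − 1)·0.779) = 0.7283
Length factor from the short form to reach 0.86: n' = 0.86(1 − 0.7283) / [0.7283(1 − 0.86)] ≈ 2.2917
Items = 2.2917 × 54 ≈ 123.75 → 124

124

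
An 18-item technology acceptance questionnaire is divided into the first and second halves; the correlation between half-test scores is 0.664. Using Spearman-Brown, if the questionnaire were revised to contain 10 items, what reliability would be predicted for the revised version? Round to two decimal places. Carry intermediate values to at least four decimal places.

Spearman-Brown correction (n = 2): r_full = 2·0.664/(1 + 0.664) = 0.7981
Length factor from 18 to 10 items: n = 10/18 = 0.5556
r_new = n·r_full / (1 + (n − 1)·r_full) = 0.4434 / 0.6453 ≈ 0.6871

0.69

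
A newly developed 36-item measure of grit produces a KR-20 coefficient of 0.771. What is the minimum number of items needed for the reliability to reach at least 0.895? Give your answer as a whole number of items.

Spearman-Brown solved for the length factor n:
n = r*(1 − r) / [ r (1 − r*) ]
n = [0.895 × 0.229] / [0.771 × 0.105]
n = 0.204955 / 0.080955 ≈ 2.5317
2.5317 × 36 = 91.14 → 92 items

92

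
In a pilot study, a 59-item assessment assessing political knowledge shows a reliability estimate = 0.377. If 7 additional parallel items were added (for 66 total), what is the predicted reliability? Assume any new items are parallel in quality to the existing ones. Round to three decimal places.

0.404

The new length is 66/59 = 1.1186 times the old.
Apply the Spearman-Brown prophecy formula, r' = nr / [1 + (n − 1)r]:
r_new = (1.1186 × 0.377) / (1 + (1.1186 − 1) × 0.377)
r_new = 0.4217 / 1.0447 ≈ 0.4037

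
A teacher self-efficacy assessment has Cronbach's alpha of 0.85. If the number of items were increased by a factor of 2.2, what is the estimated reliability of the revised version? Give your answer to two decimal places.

By Spearman-Brown, r_new = n r / (1 + (n − 1) r).
r_new = 2.2·0.85 / [1 + (2.2 − 1)·0.85]
     = 1.8700 / 2.0200 = 0.9257

0.93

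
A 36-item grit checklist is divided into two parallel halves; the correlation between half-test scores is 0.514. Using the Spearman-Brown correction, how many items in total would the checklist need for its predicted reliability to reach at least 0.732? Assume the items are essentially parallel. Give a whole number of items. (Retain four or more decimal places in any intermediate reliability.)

Corrected full-test reliability: r_full = 2 × 0.514 / (1 + 0.514) ≈ 0.6790
Solve Spearman-Brown for n: n = 0.732(1 − 0.6790) / [0.6790(1 − 0.732)] = 1.2913
Required items = 1.2913 × 36 = 46.49, so 47 items.

47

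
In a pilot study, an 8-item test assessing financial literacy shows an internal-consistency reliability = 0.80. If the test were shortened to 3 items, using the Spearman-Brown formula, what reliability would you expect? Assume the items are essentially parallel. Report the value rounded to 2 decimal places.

Length ratio n = 3/8 = 0.375
r_new = 0.375·0.80 / [1 + (0.375 − 1)·0.80]
     = 0.3000 / 0.5000 = 0.6000

0.60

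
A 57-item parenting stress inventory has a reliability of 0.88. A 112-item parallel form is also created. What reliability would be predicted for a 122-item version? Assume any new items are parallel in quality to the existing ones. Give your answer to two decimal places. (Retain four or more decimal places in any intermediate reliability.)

The 112-item form is not needed; work directly from the 57-item form with n = 122/57 = 2.1404.
r_{122} = n·r / (1 + (n − 1)·r) = 1.8836 / 2.0036 ≈ 0.9401

0.94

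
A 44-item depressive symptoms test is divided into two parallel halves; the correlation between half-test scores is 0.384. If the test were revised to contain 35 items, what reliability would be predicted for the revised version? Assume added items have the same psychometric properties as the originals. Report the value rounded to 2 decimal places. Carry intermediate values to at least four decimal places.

Full-test reliability from the split-half r: r_full = 2(0.384)/(1 + 0.384) = 0.5549
Length factor from 44 to 35 items: n = 35/44 = 0.7955
r_new = n·r_full / (1 + (n − 1)·r_full) = 0.4414 / 0.8865 ≈ 0.4979

0.50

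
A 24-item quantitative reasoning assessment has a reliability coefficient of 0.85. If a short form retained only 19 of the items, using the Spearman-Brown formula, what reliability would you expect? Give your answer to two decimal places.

The new length is 19/24 = 0.7917 times the old.
Apply the Spearman-Brown prophecy formula, r' = nr / [1 + (n − 1)r]:
r_new = (0.7917 × 0.85) / (1 + (0.7917 − 1) × 0.85)
r_new = 0.6729 / 0.8229 ≈ 0.8177

0.82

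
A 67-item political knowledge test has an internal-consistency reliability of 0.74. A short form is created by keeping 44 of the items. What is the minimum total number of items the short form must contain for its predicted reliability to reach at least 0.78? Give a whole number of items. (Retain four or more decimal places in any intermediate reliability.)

Short-form reliability: n = 44/67 = 0.6567; r_44 = n·r/(1+(n−1)r) ≈ 0.6515
Length factor from the short form to reach 0.78: n' = 0.78(1 − 0.6515) / [0.6515(1 − 0.78)] ≈ 1.8965
Items = 1.8965 × 44 ≈ 83.45 → 84

84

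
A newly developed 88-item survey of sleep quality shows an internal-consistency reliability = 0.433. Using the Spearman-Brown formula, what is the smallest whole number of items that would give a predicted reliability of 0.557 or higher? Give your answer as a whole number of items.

n = [0.557 × 0.567] / [0.433 × 0.443]
  = 0.315819 / 0.191819 = 1.6464
Items needed = n × 88 = 1.6464 × 88 ≈ 144.88 → round up to 145

145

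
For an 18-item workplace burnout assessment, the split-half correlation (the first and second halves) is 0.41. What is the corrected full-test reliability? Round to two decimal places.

Apply the Spearman-Brown correction with n = 2:
r_full = 2r_hh / (1 + r_hh) = 2 × 0.41 / (1 + 0.41)
       = 0.8200 / 1.4100 = 0.5816

0.58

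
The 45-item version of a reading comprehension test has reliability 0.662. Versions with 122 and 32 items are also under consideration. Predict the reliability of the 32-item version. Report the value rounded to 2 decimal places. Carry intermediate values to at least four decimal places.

0.58

The 122-item form is not needed; work directly from the 45-item form with n = 32/45 = 0.7111.
r_{32} = n·r / (1 + (n − 1)·r) = 0.4707 / 0.8087 ≈ 0.5820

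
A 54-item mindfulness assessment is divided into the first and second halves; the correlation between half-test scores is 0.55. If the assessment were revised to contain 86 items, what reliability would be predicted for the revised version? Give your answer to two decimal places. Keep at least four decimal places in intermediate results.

Spearman-Brown correction (n = 2): r_full = 2·0.55/(1 + 0.55) = 0.7097
Length factor from 54 to 86 items: n = 86/54 = 1.5926
r_new = n·r_full / (1 + (n − 1)·r_full) = 1.1303 / 1.4206 ≈ 0.7956

0.80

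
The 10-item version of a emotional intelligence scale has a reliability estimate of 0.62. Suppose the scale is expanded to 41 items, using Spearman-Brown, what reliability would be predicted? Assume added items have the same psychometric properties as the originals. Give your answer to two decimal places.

0.87

The new length is 41/10 = 4.1 times the old.
By Spearman-Brown, r_new = n r / (1 + (n − 1) r).
r_new = (4.1 × 0.62) / (1 + (4.1 − 1) × 0.62)
r_new = 2.5420 / 2.9220 ≈ 0.8700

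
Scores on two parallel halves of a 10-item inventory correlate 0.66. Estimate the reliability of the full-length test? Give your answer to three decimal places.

Apply the Spearman-Brown correction with n = 2:
r_full = 2(0.66) / (1 + 0.66)
r_full = 1.3200 / 1.6600 ≈ 0.7952

0.795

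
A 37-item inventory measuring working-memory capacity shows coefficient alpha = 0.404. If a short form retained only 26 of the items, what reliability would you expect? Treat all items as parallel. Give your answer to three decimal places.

The new length is 26/37 = 0.7027 times the old.
Spearman-Brown: r_new = n·r / (1 + (n − 1)·r)
r_new = 0.7027·0.404 / [1 + (0.7027 − 1)·0.404]
r_new = 0.2839 / 0.8799 ≈ 0.3227

0.323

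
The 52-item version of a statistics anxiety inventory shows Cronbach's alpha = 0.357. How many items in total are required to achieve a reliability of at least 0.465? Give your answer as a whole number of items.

82

Spearman-Brown solved for the length factor n:
n = r*(1 − r) / [ r (1 − r*) ]
n = [0.465 × 0.643] / [0.357 × 0.535]
n = 0.298995 / 0.190995 ≈ 1.5655
So the test needs 1.5655 × 52 ≈ 81.41 items; rounding up, 82.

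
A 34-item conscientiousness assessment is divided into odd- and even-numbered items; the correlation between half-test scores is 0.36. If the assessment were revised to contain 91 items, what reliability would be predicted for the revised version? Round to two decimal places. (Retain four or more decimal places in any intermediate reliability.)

0.75

First correct the split-half correlation to full-test reliability: r_full = 2 × 0.36 / (1 + 0.36) ≈ 0.5294
Length factor from 34 to 91 items: n = 91/34 = 2.6765
r_new = n·r_full / (1 + (n − 1)·r_full) = 1.4169 / 1.8875 ≈ 0.7507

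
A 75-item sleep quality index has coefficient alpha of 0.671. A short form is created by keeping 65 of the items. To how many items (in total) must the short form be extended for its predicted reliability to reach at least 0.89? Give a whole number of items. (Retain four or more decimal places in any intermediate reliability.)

Short-form reliability: n = 65/75 = 0.8667; r_65 = n·r/(1+(n−1)r) ≈ 0.6387
Length factor from the short form to reach 0.89: n' = 0.89(1 − 0.6387) / [0.6387(1 − 0.89)] ≈ 4.5769
Items = 4.5769 × 65 ≈ 297.50 → 298

298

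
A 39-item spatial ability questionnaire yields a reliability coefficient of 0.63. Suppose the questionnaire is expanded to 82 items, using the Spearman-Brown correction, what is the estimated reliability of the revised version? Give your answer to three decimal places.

0.782

The new length is 82/39 = 2.1026 times the old.
r_new = 2.1026·0.63 / [1 + (2.1026 − 1)·0.63]
r_new = 1.3246 / 1.6946 ≈ 0.7817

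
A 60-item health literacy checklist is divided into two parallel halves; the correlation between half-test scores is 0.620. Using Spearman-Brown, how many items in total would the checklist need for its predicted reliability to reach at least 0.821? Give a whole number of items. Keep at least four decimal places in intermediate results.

85

Corrected full-test reliability: r_full = 2 × 0.620 / (1 + 0.620) ≈ 0.7654
n = r_tgt(1 − r_full) / [r_full(1 − r_tgt)] = 0.821 × 0.2346 / (0.7654 × 0.179) ≈ 1.4058
Items = 1.4058 × 60 ≈ 84.35 → 85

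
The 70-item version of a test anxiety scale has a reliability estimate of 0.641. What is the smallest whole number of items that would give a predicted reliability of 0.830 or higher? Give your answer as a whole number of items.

192

Spearman-Brown solved for the length factor n:
n = r*(1 − r) / [ r (1 − r*) ]
n = [0.830 × 0.359] / [0.641 × 0.170]
  = 0.297970 / 0.108970 = 2.7344
2.7344 × 70 = 191.41 → 192 items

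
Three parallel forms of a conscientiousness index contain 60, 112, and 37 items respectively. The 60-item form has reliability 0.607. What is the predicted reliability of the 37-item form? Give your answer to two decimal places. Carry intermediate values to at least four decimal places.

Only the ratio of lengths matters: n = 37/60 = 0.6167
r_{37} = n·r / (1 + (n − 1)·r) = 0.3743 / 0.7673 ≈ 0.4878

0.49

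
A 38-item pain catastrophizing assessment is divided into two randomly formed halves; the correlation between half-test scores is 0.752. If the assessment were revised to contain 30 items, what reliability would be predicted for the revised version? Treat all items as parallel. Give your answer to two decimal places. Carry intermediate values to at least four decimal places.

First correct the split-half correlation to full-test reliability: r_full = 2 × 0.752 / (1 + 0.752) ≈ 0.8584
Length factor from 38 to 30 items: n = 30/38 = 0.7895
r_new = n·r_full / (1 + (n − 1)·r_full) = 0.6777 / 0.8193 ≈ 0.8272

0.83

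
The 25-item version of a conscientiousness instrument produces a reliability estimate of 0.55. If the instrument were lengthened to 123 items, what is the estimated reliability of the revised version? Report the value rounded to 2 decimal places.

Length ratio n = 123/25 = 4.92
By Spearman-Brown, r_new = n r / (1 + (n − 1) r).
r_new = (4.92 × 0.55) / (1 + (4.92 − 1) × 0.55)
     = 2.7060 / 3.1560 = 0.8574

0.86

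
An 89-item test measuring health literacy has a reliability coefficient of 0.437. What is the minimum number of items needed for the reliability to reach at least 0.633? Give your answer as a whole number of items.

Invert Spearman-Brown to solve for n:
n = r_target (1 − r_old) / [ r_old (1 − r_target) ]
n = 0.633 × (1 − 0.437) / [ 0.437 × (1 − 0.633) ]
  = 0.356379 / 0.160379 = 2.2221
2.2221 × 89 = 197.77 → 198 items

198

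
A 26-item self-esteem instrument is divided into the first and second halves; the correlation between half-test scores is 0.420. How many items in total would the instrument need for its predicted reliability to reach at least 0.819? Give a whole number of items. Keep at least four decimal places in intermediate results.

Corrected full-test reliability: r_full = 2 × 0.420 / (1 + 0.420) ≈ 0.5915
n = r_tgt(1 − r_full) / [r_full(1 − r_tgt)] = 0.819 × 0.4085 / (0.5915 × 0.181) ≈ 3.1249
Items = 3.1249 × 26 ≈ 81.25 → 82

82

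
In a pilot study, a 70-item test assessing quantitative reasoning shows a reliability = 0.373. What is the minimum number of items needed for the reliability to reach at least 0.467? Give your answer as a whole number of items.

n = 0.467(1 − 0.373) / [0.373(1 − 0.467)]
n = 0.292809 / 0.198809 ≈ 1.4728
1.4728 × 70 = 103.10 → 104 items

104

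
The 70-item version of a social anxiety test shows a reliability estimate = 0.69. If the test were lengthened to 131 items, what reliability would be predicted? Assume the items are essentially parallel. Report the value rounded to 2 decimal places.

0.81

n = 131/70 = 1.8714
r_new = 1.8714·0.69 / [1 + (1.8714 − 1)·0.69]
     = 1.2913 / 1.6013 = 0.8064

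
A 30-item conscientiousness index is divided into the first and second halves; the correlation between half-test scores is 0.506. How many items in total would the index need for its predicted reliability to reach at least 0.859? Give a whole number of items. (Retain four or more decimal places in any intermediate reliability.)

Corrected full-test reliability: r_full = 2 × 0.506 / (1 + 0.506) ≈ 0.6720
Solve Spearman-Brown for n: n = 0.859(1 − 0.6720) / [0.6720(1 − 0.859)] = 2.9736
Items = 2.9736 × 30 ≈ 89.21 → 90

90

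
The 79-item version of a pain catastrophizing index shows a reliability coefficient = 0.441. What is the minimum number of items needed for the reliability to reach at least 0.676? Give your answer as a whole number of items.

Rearranging the Spearman-Brown formula for n,
n = r_target (1 − r_old) / [ r_old (1 − r_target) ]
n = 0.676 × (1 − 0.441) / [ 0.441 × (1 − 0.676) ]
  = 0.377884 / 0.142884 = 2.6447
2.6447 × 79 = 208.93 → 209 items

209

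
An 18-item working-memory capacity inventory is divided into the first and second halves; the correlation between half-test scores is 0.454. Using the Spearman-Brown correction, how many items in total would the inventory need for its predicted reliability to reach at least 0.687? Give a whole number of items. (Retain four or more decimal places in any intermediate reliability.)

24

r_full = 2(0.454)/(1 + 0.454) = 0.6245
Solve Spearman-Brown for n: n = 0.687(1 − 0.6245) / [0.6245(1 − 0.687)] = 1.3197
Items = 1.3197 × 18 ≈ 23.75 → 24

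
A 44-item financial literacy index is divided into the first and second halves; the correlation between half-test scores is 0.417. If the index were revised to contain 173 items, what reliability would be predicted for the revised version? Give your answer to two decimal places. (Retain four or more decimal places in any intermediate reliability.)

0.85

Spearman-Brown correction (n = 2): r_full = 2·0.417/(1 + 0.417) = 0.5886
Length factor from 44 to 173 items: n = 173/44 = 3.9318
r_new = n·r_full / (1 + (n − 1)·r_full) = 2.3143 / 2.7257 ≈ 0.8491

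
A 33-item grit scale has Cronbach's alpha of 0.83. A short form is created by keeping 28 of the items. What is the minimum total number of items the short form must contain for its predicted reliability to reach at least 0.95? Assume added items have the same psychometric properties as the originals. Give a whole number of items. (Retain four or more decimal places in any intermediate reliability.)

129

Short-form reliability: n = 28/33 = 0.8485; r_28 = n·r/(1+(n−1)r) ≈ 0.8055
Then solve for n' with r_old = 0.8055, r_target = 0.95: n' = 0.95(1 − 0.8055)/[0.8055(1 − 0.95)] = 4.5878
Total items = 4.5878 × 28 = 128.46, rounded up to 129.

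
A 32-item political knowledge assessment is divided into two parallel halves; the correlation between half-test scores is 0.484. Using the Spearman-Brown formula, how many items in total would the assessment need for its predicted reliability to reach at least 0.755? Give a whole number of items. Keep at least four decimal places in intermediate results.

53

r_full = 2(0.484)/(1 + 0.484) = 0.6523
Solve Spearman-Brown for n: n = 0.755(1 − 0.6523) / [0.6523(1 − 0.755)] = 1.6426
Required items = 1.6426 × 32 = 52.56, so 53 items.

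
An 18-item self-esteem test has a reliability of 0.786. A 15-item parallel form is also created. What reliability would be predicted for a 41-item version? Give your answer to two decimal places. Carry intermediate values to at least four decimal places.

Only the ratio of lengths matters: n = 41/18 = 2.2778
r_{41} = n·r / (1 + (n − 1)·r) = 1.7904 / 2.0044 ≈ 0.8932

0.89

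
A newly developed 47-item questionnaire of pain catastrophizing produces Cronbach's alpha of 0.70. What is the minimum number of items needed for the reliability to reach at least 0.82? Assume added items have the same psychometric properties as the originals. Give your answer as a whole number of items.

Rearranging the Spearman-Brown formula for n,
n = r_target (1 − r_old) / [ r_old (1 − r_target) ]
n = 0.82 × (1 − 0.70) / [ 0.70 × (1 − 0.82) ]
  = 0.2460 / 0.1260 = 1.9524
1.9524 × 47 = 91.76 → 92 items

92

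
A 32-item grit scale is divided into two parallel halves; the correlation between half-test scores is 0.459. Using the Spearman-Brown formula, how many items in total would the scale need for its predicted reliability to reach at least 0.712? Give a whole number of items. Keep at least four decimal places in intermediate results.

47

Corrected full-test reliability: r_full = 2 × 0.459 / (1 + 0.459) ≈ 0.6292
n = r_tgt(1 − r_full) / [r_full(1 − r_tgt)] = 0.712 × 0.3708 / (0.6292 × 0.288) ≈ 1.4569
Required items = 1.4569 × 32 = 46.62, so 47 items.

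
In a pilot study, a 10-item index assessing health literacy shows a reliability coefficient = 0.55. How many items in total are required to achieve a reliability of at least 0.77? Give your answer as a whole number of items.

n = 0.77(1 − 0.55) / [0.55(1 − 0.77)]
n = 0.3465 / 0.1265 ≈ 2.7391
2.7391 × 10 = 27.39 → 28 items

28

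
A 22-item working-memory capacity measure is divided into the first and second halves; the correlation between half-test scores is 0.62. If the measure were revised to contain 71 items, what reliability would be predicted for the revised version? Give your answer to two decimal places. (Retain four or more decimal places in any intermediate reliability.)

Full-test reliability from the split-half r: r_full = 2(0.62)/(1 + 0.62) = 0.7654
Then adjust to 71 items: n = 71/22 = 3.2273
r_new = n·r_full / (1 + (n − 1)·r_full) = 2.4702 / 2.7048 ≈ 0.9133

0.91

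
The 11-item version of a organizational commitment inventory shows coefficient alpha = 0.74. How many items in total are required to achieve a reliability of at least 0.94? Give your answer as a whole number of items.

61

Spearman-Brown solved for the length factor n:
n = r_target (1 − r_old) / [ r_old (1 − r_target) ]
n = 0.94(1 − 0.74) / [0.74(1 − 0.94)]
  = 0.2444 / 0.0444 = 5.5045
5.5045 × 11 = 60.55 → 61 items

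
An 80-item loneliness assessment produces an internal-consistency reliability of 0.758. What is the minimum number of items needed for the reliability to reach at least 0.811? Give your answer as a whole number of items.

Invert Spearman-Brown to solve for n:
n = r*(1 − r) / [ r (1 − r*) ]
n = 0.811(1 − 0.758) / [0.758(1 − 0.811)]
n = 0.196262 / 0.143262 ≈ 1.3700
Items needed = n × 80 = 1.3700 × 80 ≈ 109.60 → round up to 110

110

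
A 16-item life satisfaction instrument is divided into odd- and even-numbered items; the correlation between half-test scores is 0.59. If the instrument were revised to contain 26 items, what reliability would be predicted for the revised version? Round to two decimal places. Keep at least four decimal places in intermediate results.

0.82

Full-test reliability from the split-half r: r_full = 2(0.59)/(1 + 0.59) = 0.7421
Then adjust to 26 items: n = 26/16 = 1.6250
r_new = n·r_full / (1 + (n − 1)·r_full) = 1.2059 / 1.4638 ≈ 0.8238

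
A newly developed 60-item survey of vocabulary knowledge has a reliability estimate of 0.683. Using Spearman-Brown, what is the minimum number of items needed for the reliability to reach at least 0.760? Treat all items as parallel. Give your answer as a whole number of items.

n = 0.760 × (1 − 0.683) / [ 0.683 × (1 − 0.760) ]
  = 0.240920 / 0.163920 = 1.4697
Items needed = n × 60 = 1.4697 × 60 ≈ 88.18 → round up to 89

89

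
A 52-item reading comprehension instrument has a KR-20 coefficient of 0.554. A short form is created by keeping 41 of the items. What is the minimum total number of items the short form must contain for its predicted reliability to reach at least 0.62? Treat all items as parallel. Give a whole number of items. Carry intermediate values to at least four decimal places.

69

First, r for the 41-item form: n = 41/52 = 0.7885, so r_41 = 0.7885·0.554/(1 + (0.7885 − 1)·0.554) = 0.4948
Length factor from the short form to reach 0.62: n' = 0.62(1 − 0.4948) / [0.4948(1 − 0.62)] ≈ 1.6659
Total items = 1.6659 × 41 = 68.30, rounded up to 69.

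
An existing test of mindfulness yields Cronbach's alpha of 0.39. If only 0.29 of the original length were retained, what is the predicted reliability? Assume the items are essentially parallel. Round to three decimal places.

0.156

r_new = (0.29 × 0.39) / (1 + (0.29 − 1) × 0.39)
     = 0.1131 / 0.7231 = 0.1564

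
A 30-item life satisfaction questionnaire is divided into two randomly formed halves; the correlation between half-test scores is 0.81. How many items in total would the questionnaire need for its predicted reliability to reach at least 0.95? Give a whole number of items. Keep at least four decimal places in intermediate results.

67

Corrected full-test reliability: r_full = 2 × 0.81 / (1 + 0.81) ≈ 0.8950
n = r_tgt(1 − r_full) / [r_full(1 − r_tgt)] = 0.95 × 0.1050 / (0.8950 × 0.05) ≈ 2.2291
Items = 2.2291 × 30 ≈ 66.87 → 67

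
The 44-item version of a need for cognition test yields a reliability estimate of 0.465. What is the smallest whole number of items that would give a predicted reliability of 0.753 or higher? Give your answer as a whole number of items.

n = [0.753 × 0.535] / [0.465 × 0.247]
  = 0.402855 / 0.114855 = 3.5075
Items needed = n × 44 = 3.5075 × 44 ≈ 154.33 → round up to 155

155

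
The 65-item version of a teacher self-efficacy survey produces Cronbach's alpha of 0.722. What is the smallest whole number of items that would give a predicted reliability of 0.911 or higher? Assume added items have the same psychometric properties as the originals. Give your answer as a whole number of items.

257

n = 0.911(1 − 0.722) / [0.722(1 − 0.911)]
n = 0.253258 / 0.064258 ≈ 3.9413
3.9413 × 65 = 256.18 → 257 items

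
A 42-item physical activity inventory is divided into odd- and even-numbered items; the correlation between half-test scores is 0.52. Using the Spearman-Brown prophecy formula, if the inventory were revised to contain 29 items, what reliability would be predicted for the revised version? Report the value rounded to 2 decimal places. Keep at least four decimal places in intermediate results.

Full-test reliability from the split-half r: r_full = 2(0.52)/(1 + 0.52) = 0.6842
Then adjust to 29 items: n = 29/42 = 0.6905
r_new = n·r_full / (1 + (n − 1)·r_full) = 0.4724 / 0.7882 ≈ 0.5993

0.60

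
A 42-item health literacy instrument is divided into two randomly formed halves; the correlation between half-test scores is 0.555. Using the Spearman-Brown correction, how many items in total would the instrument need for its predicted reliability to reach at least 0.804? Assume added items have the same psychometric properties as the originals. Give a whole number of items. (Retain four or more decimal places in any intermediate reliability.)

70

Corrected full-test reliability: r_full = 2 × 0.555 / (1 + 0.555) ≈ 0.7138
Solve Spearman-Brown for n: n = 0.804(1 − 0.7138) / [0.7138(1 − 0.804)] = 1.6447
Items = 1.6447 × 42 ≈ 69.08 → 70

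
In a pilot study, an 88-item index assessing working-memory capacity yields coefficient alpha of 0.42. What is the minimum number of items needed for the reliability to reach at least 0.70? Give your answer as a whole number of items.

n = [0.70 × 0.58] / [0.42 × 0.30]
n = 0.4060 / 0.1260 ≈ 3.2222
3.2222 × 88 = 283.55 → 284 items

284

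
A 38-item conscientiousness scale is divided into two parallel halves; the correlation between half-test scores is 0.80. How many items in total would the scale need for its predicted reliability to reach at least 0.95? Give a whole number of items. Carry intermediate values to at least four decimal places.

91

Corrected full-test reliability: r_full = 2 × 0.80 / (1 + 0.80) ≈ 0.8889
n = r_tgt(1 − r_full) / [r_full(1 − r_tgt)] = 0.95 × 0.1111 / (0.8889 × 0.05) ≈ 2.3747
Required items = 2.3747 × 38 = 90.24, so 91 items.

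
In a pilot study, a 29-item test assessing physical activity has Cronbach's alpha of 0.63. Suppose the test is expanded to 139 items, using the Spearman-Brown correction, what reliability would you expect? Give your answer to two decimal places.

n = 139/29 = 4.7931
Spearman-Brown: r_new = n·r / (1 + (n − 1)·r)
r_new = 4.7931·0.63 / [1 + (4.7931 − 1)·0.63]
     = 3.0197 / 3.3897 = 0.8908

0.89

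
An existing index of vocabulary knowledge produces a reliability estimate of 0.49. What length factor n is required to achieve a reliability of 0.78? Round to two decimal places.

3.69

n = [0.78 × 0.51] / [0.49 × 0.22]
  = 0.3978 / 0.1078 = 3.6902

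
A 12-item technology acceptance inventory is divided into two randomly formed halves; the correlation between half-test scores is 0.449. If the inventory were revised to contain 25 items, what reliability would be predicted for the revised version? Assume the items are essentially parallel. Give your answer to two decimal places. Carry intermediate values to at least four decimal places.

Full-test reliability from the split-half r: r_full = 2(0.449)/(1 + 0.449) = 0.6197
Then adjust to 25 items: n = 25/12 = 2.0833
r_new = n·r_full / (1 + (n − 1)·r_full) = 1.2910 / 1.6713 ≈ 0.7725

0.77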